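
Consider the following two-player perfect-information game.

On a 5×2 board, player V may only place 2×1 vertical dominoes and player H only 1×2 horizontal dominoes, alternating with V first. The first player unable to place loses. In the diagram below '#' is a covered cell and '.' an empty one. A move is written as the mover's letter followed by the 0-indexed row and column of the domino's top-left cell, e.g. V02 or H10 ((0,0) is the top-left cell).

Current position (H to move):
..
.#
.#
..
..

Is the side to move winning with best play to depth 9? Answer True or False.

[../.#/.#/../..] H move#1: H00:-1/##/.#/.#/../.., H30:+1/../.#/.#/##/..*, H40:+1/../.#/.#/../##
[../.#/.#/##/..] V move#2: V00:-1/#./##/.#/##/..*, V10:-1/../##/##/##/..
[#./##/.#/##/..] H move#3: H40:+1/#./##/.#/##/##*
[#./##/.#/##/##] end (terminal -1, V#4); searched ../.#/.#/../.. to 9

H winning at [../.#/.#/../..]: True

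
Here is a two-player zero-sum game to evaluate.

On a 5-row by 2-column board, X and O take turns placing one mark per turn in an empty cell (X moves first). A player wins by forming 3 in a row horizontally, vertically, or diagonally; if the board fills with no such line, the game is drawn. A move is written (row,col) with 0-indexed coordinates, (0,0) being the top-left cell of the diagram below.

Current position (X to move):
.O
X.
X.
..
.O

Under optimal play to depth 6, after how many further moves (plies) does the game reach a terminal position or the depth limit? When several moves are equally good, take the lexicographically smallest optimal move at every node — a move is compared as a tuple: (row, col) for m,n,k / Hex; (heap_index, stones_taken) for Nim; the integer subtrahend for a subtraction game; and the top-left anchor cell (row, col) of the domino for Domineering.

PV length from [.O/X./X./../.O]: 1 ply

ply 1, X at .O/X./X./../.O | (0,0)=+1→XO/X./X./../.O*; (1,1)=+1→.O/XX/X./../.O; (2,1)=+1→.O/X./XX/../.O; (3,0)=+1→.O/X./X./X./.O; (3,1)=+1→.O/X./X./.X/.O; (4,0)=+1→.O/X./X./../XO
ply 2: XO/X./X./../.O is terminal -1 (O); from .O/X./X./../.O depth 6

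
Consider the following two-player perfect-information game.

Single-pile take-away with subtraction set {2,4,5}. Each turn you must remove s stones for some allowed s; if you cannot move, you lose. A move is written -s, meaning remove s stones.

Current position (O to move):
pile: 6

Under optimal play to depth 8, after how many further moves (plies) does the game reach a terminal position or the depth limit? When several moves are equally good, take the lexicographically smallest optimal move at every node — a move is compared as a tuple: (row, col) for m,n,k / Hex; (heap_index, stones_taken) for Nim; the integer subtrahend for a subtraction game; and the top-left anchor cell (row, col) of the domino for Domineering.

PV length from [6]: 1 ply

p1 O@[6]: -2[4]-1 -4[2]-1 -5[1]+1*
p2 X@[1] terminal -1; root [6] d8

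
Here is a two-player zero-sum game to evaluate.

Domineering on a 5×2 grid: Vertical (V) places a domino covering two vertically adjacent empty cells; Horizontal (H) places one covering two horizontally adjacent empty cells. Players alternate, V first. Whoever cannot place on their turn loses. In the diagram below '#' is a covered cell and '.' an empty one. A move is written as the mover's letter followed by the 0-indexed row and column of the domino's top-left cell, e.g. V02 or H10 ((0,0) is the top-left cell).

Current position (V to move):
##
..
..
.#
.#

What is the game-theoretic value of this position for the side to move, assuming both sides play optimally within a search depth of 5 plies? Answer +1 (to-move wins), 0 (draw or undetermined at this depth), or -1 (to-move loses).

ply 1, V at ##/../../.#/.# | V10=+1→##/#./#./.#/.#*; V11=+1→##/.#/.#/.#/.#; V20=-1→##/../#./##/.#; V30=-1→##/../../##/##
ply 2: ##/#./#./.#/.# is terminal -1 (H); from ##/../../.#/.# depth 5

value(##/../../.#/.#, V) = +1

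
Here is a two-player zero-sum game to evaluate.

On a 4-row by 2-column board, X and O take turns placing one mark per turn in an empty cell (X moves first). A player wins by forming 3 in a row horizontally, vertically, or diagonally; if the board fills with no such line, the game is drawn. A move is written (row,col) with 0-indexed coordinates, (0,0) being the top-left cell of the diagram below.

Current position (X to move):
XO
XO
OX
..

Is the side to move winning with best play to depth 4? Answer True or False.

X winning at [XO/XO/OX/..]: False

[XO/XO/OX/..] X move#1: (3,0):+0/XO/XO/OX/X.*, (3,1):+0/XO/XO/OX/.X
[XO/XO/OX/X.] O move#2: (3,1):+0/XO/XO/OX/XO*
[XO/XO/OX/XO] end (terminal +0, X#3); searched XO/XO/OX/.. to 4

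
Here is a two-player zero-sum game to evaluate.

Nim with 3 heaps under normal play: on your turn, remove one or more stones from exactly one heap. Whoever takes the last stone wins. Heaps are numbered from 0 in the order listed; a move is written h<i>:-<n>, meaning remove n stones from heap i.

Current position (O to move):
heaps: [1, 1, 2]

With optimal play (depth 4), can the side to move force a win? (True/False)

p1 O@[(1,1,2)]: h0:-1[(0,1,2)]-1 h1:-1[(1,0,2)]-1 h2:-1[(1,1,1)]-1 h2:-2[(1,1,0)]+1*
p2 X@[(1,1,0)]: h0:-1[(0,1,0)]-1* h1:-1[(1,0,0)]-1
p3 O@[(0,1,0)]: h1:-1[(0,0,0)]+1*
p4 X@[(0,0,0)] terminal -1; root [(1,1,2)] d4

O winning at [(1,1,2)]: True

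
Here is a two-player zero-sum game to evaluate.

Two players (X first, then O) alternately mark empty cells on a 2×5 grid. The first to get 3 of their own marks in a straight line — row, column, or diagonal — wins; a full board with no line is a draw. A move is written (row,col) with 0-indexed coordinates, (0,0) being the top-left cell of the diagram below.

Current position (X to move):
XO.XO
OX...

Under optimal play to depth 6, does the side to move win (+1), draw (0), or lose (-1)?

[XO.XO/OX...] X move#1: (0,2):+0/XOXXO/OX...*, (1,2):+0/XO.XO/OXX.., (1,3):+0/XO.XO/OX.X., (1,4):+0/XO.XO/OX..X
[XOXXO/OX...] O move#2: (1,2):+0/XOXXO/OXO..*, (1,3):+0/XOXXO/OX.O., (1,4):+0/XOXXO/OX..O
[XOXXO/OXO..] X move#3: (1,3):+0/XOXXO/OXOX.*, (1,4):+0/XOXXO/OXO.X
[XOXXO/OXOX.] O move#4: (1,4):+0/XOXXO/OXOXO*
[XOXXO/OXOXO] end (terminal +0, X#5); searched XO.XO/OX... to 6

value(XO.XO/OX..., X) = 0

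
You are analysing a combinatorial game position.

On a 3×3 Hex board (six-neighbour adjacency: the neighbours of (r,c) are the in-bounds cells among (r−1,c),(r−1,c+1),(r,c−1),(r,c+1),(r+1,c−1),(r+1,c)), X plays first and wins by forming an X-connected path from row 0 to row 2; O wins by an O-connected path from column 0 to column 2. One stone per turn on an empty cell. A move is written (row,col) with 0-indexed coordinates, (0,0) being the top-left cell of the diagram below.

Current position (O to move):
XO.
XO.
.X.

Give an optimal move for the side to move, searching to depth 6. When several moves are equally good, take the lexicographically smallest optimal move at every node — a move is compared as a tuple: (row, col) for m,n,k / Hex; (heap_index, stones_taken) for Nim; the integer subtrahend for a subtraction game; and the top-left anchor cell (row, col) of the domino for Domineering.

[XO./XO./.X.] O move#1: (0,2):-1/XOO/XO./.X., (1,2):-1/XO./XOO/.X., (2,0):+1/XO./XO./OX.*, (2,2):-1/XO./XO./.XO
[XO./XO./OX.] X move#2: (0,2):-1/XOX/XO./OX.*, (1,2):-1/XO./XOX/OX., (2,2):-1/XO./XO./OXX
[XOX/XO./OX.] O move#3: (1,2):+1/XOX/XOO/OX.*, (2,2):-1/XOX/XO./OXO
[XOX/XOO/OX.] end (terminal -1, X#4); searched XO./XO./.X. to 6

O's best at [XO./XO./.X.]: (2,0)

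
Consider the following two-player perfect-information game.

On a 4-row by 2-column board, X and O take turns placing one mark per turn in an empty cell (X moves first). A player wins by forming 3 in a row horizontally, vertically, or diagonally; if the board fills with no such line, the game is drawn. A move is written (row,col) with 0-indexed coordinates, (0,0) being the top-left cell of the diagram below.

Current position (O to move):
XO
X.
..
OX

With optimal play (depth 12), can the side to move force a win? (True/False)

O winning at [XO/X./../OX]: False

ply 1, O at XO/X./../OX | (1,1)=-1→XO/XO/../OX; (2,0)=+0→XO/X./O./OX*; (2,1)=-1→XO/X./.O/OX
ply 2, X at XO/X./O./OX | (1,1)=+0→XO/XX/O./OX*; (2,1)=+0→XO/X./OX/OX
ply 3, O at XO/XX/O./OX | (2,1)=+0→XO/XX/OO/OX*
ply 4: XO/XX/OO/OX is terminal +0 (X); from XO/X./../OX depth 12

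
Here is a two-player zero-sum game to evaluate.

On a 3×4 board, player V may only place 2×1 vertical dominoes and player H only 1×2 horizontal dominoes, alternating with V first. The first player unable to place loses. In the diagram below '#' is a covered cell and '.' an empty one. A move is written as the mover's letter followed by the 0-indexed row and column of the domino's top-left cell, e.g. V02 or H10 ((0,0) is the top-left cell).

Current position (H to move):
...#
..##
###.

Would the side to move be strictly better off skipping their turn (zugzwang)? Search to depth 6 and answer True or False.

zugzwang(...#/..##/###., H) = False

ply 1, H at ...#/..##/###. | H00=+1→##.#/..##/###.*; H01=-1→.###/..##/###.; H10=+1→...#/####/###.
ply 2: ##.#/..##/###. is terminal -1 (V); from ...#/..##/###. depth 6
pass branch (V moves first from the same position):
  | ply 1, V at ...#/..##/###. | V00=-1→#..#/#.##/###.; V01=+1→.#.#/.###/###.*
  | ply 2: .#.#/.###/###. is terminal -1 (H); from ...#/..##/###. depth 6
H moving scores +1; H passing scores -1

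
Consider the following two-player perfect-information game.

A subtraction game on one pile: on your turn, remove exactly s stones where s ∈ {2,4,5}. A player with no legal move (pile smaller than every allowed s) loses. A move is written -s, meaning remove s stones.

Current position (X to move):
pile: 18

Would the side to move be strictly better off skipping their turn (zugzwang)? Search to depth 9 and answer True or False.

ply 1, X at 18 | -2=-1→16; -4=+1→14*; -5=-1→13
ply 2, O at 14 | -2=-1→12*; -4=-1→10; -5=-1→9
ply 3, X at 12 | -2=-1→10; -4=+1→8*; -5=+1→7
ply 4, O at 8 | -2=-1→6*; -4=-1→4; -5=-1→3
ply 5, X at 6 | -2=-1→4; -4=-1→2; -5=+1→1*
ply 6: 1 is terminal -1 (O); from 18 depth 9
suppose X passes — search the same position with O to move:
pass> ply 1, O at 18 | -2=-1→16; -4=+1→14*; -5=-1→13
pass> ply 2, X at 14 | -2=-1→12*; -4=-1→10; -5=-1→9
pass> ply 3, O at 12 | -2=-1→10; -4=+1→8*; -5=+1→7
pass> ply 4, X at 8 | -2=-1→6*; -4=-1→4; -5=-1→3
pass> ply 5, O at 6 | -2=-1→4; -4=-1→2; -5=+1→1*
pass> ply 6: 1 is terminal -1 (X); from 18 depth 9
for X: play +1, pass -1

zugzwang(18, X) = False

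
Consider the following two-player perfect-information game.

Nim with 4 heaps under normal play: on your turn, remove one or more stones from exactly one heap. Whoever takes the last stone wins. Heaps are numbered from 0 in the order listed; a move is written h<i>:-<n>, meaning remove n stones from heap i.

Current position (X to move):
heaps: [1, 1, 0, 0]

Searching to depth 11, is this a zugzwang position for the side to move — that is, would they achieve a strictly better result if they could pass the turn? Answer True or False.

zugzwang((1,1,0,0), X) = True

ply 1, X at (1,1,0,0) | h0:-1=-1→(0,1,0,0)*; h1:-1=-1→(1,0,0,0)
ply 2, O at (0,1,0,0) | h1:-1=+1→(0,0,0,0)*
ply 3: (0,0,0,0) is terminal -1 (X); from (1,1,0,0) depth 11
pass branch (O moves first from the same position):
  | ply 1, O at (1,1,0,0) | h0:-1=-1→(0,1,0,0)*; h1:-1=-1→(1,0,0,0)
  | ply 2, X at (0,1,0,0) | h1:-1=+1→(0,0,0,0)*
  | ply 3: (0,0,0,0) is terminal -1 (O); from (1,1,0,0) depth 11
X moving scores -1; X passing scores +1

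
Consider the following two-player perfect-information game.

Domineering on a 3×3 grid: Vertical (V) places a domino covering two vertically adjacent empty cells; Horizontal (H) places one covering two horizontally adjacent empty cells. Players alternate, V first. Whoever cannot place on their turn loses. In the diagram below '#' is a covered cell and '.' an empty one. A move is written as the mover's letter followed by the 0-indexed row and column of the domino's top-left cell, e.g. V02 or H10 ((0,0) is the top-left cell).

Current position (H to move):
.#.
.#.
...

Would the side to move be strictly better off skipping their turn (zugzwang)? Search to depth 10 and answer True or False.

p1 H@[.#./.#./...]: H20[.#./.#./##.]-1* H21[.#./.#./.##]-1
p2 V@[.#./.#./##.]: V00[##./##./##.]+1* V02[.##/.##/##.]+1 V12[.#./.##/###]+1
p3 H@[##./##./##.] terminal -1; root [.#./.#./...] d10
if H skipped the turn, V would face:
~ p1 V@[.#./.#./...]: V00[##./##./...]+1* V02[.##/.##/...]+1 V10[.#./##./#..]+1 V12[.#./.##/..#]+1
~ p2 H@[##./##./...]: H20[##./##./##.]-1* H21[##./##./.##]-1
~ p3 V@[##./##./##.]: V02[###/###/##.]+1* V12[##./###/###]+1
~ p4 H@[###/###/##.] terminal -1; root [.#./.#./...] d10
compare (H): move=-1 vs pass=-1

zugzwang(.#./.#./..., H) = False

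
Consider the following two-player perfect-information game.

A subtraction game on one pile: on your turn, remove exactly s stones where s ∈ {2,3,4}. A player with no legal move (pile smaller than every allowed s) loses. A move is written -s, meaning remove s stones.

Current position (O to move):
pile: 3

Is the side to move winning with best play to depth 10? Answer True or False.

ply 1, O at 3 | -2=+1→1*; -3=+1→0
ply 2: 1 is terminal -1 (X); from 3 depth 10

O winning at [3]: True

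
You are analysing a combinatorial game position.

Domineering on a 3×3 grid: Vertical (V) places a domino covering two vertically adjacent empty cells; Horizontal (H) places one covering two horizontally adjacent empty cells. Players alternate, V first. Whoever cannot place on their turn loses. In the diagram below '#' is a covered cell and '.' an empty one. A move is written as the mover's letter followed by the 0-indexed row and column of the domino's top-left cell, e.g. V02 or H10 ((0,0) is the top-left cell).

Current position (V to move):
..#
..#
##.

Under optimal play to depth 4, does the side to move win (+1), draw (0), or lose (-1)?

[..#/..#/##.] V move#1: V00:+1/#.#/#.#/##.*, V01:+1/.##/.##/##.
[#.#/#.#/##.] end (terminal -1, H#2); searched ..#/..#/##. to 4

value(..#/..#/##., V) = +1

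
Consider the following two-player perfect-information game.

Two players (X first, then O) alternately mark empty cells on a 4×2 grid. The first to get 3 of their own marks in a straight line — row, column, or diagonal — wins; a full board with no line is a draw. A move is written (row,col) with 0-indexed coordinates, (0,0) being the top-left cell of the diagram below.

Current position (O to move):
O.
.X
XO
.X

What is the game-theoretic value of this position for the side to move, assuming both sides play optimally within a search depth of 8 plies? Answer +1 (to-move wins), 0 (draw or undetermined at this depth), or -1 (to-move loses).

value(O./.X/XO/.X, O) = 0

ply 1, O at O./.X/XO/.X | (0,1)=+0→OO/.X/XO/.X*; (1,0)=+0→O./OX/XO/.X; (3,0)=+0→O./.X/XO/OX
ply 2, X at OO/.X/XO/.X | (1,0)=+0→OO/XX/XO/.X*; (3,0)=+0→OO/.X/XO/XX
ply 3, O at OO/XX/XO/.X | (3,0)=+0→OO/XX/XO/OX*
ply 4: OO/XX/XO/OX is terminal +0 (X); from O./.X/XO/.X depth 8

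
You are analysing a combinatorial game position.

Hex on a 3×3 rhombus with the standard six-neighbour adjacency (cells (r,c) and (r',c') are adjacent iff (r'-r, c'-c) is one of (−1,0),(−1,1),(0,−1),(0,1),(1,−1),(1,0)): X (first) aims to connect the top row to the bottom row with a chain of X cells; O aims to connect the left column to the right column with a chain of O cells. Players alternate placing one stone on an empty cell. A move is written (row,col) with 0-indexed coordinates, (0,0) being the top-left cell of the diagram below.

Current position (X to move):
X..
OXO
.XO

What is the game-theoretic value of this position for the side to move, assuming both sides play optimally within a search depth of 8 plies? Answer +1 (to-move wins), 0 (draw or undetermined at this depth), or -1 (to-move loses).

p1 X@[X../OXO/.XO]: (0,1)[XX./OXO/.XO]+1* (0,2)[X.X/OXO/.XO]+1 (2,0)[X../OXO/XXO]+1
p2 O@[XX./OXO/.XO] terminal -1; root [X../OXO/.XO] d8

value(X../OXO/.XO, X) = +1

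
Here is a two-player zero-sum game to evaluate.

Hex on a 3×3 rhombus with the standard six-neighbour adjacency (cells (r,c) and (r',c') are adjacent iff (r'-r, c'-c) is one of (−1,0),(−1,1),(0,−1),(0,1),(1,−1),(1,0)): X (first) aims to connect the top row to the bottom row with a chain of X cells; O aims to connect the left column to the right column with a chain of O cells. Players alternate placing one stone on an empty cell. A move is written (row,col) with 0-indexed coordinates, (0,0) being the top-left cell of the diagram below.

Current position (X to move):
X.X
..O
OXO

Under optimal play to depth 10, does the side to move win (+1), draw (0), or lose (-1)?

[X.X/..O/OXO] X move#1: (0,1):-1/XXX/..O/OXO, (1,0):-1/X.X/X.O/OXO, (1,1):+1/X.X/.XO/OXO*
[X.X/.XO/OXO] end (terminal -1, O#2); searched X.X/..O/OXO to 10

value(X.X/..O/OXO, X) = +1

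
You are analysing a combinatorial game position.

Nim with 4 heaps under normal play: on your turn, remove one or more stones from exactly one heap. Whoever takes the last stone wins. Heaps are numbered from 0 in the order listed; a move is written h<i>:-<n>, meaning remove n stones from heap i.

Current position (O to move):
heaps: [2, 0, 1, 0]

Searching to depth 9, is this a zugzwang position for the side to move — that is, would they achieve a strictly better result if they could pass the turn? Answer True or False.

zugzwang((2,0,1,0), O) = False

ply 1, O at (2,0,1,0) | h0:-1=+1→(1,0,1,0)*; h0:-2=-1→(0,0,1,0); h2:-1=-1→(2,0,0,0)
ply 2, X at (1,0,1,0) | h0:-1=-1→(0,0,1,0)*; h2:-1=-1→(1,0,0,0)
ply 3, O at (0,0,1,0) | h2:-1=+1→(0,0,0,0)*
ply 4: (0,0,0,0) is terminal -1 (X); from (2,0,1,0) depth 9
if O skipped the turn, X would face:
~ ply 1, X at (2,0,1,0) | h0:-1=+1→(1,0,1,0)*; h0:-2=-1→(0,0,1,0); h2:-1=-1→(2,0,0,0)
~ ply 2, O at (1,0,1,0) | h0:-1=-1→(0,0,1,0)*; h2:-1=-1→(1,0,0,0)
~ ply 3, X at (0,0,1,0) | h2:-1=+1→(0,0,0,0)*
~ ply 4: (0,0,0,0) is terminal -1 (O); from (2,0,1,0) depth 9
compare (O): move=+1 vs pass=-1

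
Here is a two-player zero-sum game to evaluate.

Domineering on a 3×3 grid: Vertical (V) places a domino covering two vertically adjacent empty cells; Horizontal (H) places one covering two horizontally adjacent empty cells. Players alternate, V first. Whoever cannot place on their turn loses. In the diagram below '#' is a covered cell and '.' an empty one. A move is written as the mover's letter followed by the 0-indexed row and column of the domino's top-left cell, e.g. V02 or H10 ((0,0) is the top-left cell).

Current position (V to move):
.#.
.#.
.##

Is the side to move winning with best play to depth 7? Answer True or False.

ply 1, V at .#./.#./.## | V00=+1→##./##./.##*; V02=+1→.##/.##/.##; V10=+1→.#./##./###
ply 2: ##./##./.## is terminal -1 (H); from .#./.#./.## depth 7

V winning at [.#./.#./.##]: True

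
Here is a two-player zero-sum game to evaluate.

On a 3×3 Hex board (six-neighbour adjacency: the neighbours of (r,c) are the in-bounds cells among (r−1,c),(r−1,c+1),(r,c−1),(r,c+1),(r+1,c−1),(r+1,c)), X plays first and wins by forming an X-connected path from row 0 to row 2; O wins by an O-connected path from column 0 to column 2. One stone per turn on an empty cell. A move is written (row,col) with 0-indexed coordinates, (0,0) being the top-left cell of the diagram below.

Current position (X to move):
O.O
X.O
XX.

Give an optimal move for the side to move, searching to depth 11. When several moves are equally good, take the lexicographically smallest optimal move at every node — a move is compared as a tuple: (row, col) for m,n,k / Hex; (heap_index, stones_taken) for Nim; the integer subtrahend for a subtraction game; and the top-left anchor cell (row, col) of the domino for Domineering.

X's best at [O.O/X.O/XX.]: (0,1)

ply 1, X at O.O/X.O/XX. | (0,1)=+1→OXO/X.O/XX.*; (1,1)=-1→O.O/XXO/XX.; (2,2)=-1→O.O/X.O/XXX
ply 2: OXO/X.O/XX. is terminal -1 (O); from O.O/X.O/XX. depth 11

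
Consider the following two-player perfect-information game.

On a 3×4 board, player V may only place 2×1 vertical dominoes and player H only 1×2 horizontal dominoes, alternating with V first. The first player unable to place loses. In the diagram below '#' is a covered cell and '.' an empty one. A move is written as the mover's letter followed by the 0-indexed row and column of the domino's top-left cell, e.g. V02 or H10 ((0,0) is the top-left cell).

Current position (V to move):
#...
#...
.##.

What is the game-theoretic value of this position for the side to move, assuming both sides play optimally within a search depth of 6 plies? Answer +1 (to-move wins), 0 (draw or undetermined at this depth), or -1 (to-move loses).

value(#.../#.../.##., V) = +1

ply 1, V at #.../#.../.##. | V01=-1→##../##../.##.; V02=+1→#.#./#.#./.##.*; V03=-1→#..#/#..#/.##.; V13=-1→#.../#..#/.###
ply 2: #.#./#.#./.##. is terminal -1 (H); from #.../#.../.##. depth 6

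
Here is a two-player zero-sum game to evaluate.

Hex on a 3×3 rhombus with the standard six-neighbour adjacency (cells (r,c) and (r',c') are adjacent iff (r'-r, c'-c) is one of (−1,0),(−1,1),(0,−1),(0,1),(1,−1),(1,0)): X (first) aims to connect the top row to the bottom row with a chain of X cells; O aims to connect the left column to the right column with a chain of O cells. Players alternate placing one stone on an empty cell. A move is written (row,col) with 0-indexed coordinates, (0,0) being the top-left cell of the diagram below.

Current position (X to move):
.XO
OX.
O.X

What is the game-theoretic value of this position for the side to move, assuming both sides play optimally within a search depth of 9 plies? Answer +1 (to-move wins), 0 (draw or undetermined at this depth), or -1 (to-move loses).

p1 X@[.XO/OX./O.X]: (0,0)[XXO/OX./O.X]+1* (1,2)[.XO/OXX/O.X]+1 (2,1)[.XO/OX./OXX]+1
p2 O@[XXO/OX./O.X]: (1,2)[XXO/OXO/O.X]-1* (2,1)[XXO/OX./OOX]-1
p3 X@[XXO/OXO/O.X]: (2,1)[XXO/OXO/OXX]+1*
p4 O@[XXO/OXO/OXX] terminal -1; root [.XO/OX./O.X] d9

value(.XO/OX./O.X, X) = +1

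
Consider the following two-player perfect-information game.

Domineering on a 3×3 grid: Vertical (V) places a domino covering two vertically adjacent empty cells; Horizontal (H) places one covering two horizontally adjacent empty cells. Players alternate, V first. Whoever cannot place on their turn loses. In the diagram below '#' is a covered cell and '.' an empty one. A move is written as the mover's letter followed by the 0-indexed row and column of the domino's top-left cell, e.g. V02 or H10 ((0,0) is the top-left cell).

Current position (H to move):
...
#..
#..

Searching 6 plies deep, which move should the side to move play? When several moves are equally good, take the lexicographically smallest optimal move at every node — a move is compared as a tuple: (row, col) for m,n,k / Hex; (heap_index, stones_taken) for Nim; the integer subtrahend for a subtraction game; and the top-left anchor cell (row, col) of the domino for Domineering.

ply 1, H at .../#../#.. | H00=-1→##./#../#..; H01=-1→.##/#../#..; H11=+1→.../###/#..*; H21=-1→.../#../###
ply 2: .../###/#.. is terminal -1 (V); from .../#../#.. depth 6

H's best at [.../#../#..]: H11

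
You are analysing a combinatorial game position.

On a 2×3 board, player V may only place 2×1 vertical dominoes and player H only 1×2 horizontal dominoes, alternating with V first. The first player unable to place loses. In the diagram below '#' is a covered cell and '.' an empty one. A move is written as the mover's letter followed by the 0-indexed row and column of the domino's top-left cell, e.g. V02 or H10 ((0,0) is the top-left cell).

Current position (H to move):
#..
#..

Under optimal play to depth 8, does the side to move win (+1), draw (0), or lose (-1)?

value(#../#.., H) = +1

[#../#..] H move#1: H01:+1/###/#..*, H11:+1/#../###
[###/#..] end (terminal -1, V#2); searched #../#.. to 8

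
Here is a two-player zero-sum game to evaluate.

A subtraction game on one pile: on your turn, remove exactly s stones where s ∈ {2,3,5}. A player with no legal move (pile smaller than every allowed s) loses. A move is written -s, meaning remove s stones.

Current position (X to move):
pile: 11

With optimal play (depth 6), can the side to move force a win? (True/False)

p1 X@[11]: -2[9]-1 -3[8]+1* -5[6]-1
p2 O@[8]: -2[6]-1* -3[5]-1 -5[3]-1
p3 X@[6]: -2[4]-1 -3[3]-1 -5[1]+1*
p4 O@[1] terminal -1; root [11] d6

X winning at [11]: True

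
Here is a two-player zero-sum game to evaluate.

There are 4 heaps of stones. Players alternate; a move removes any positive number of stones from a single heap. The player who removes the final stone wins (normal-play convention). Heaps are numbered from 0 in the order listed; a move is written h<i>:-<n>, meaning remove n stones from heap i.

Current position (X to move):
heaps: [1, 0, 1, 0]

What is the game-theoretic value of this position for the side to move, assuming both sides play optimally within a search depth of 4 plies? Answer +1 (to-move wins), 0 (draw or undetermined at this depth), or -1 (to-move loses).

value((1,0,1,0), X) = -1

p1 X@[(1,0,1,0)]: h0:-1[(0,0,1,0)]-1* h2:-1[(1,0,0,0)]-1
p2 O@[(0,0,1,0)]: h2:-1[(0,0,0,0)]+1*
p3 X@[(0,0,0,0)] terminal -1; root [(1,0,1,0)] d4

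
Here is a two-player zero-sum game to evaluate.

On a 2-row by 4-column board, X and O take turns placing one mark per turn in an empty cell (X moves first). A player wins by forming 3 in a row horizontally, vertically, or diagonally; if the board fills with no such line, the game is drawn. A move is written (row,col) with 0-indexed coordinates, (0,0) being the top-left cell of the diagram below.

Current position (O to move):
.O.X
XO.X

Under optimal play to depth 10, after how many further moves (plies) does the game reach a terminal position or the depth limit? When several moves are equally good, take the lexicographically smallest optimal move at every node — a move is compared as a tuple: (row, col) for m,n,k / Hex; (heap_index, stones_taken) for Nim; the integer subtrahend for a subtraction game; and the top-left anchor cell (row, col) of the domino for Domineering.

PV length from [.O.X/XO.X]: 3 plies

ply 1, O at .O.X/XO.X | (0,0)=+0→OO.X/XO.X*; (0,2)=+0→.OOX/XO.X; (1,2)=+0→.O.X/XOOX
ply 2, X at OO.X/XO.X | (0,2)=+0→OOXX/XO.X*; (1,2)=-1→OO.X/XOXX
ply 3, O at OOXX/XO.X | (1,2)=+0→OOXX/XOOX*
ply 4: OOXX/XOOX is terminal +0 (X); from .O.X/XO.X depth 10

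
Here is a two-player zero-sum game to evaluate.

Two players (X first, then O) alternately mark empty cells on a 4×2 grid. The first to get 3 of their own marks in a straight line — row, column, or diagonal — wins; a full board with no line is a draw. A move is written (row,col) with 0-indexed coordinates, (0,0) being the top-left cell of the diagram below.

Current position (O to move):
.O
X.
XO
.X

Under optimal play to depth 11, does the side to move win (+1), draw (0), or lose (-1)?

ply 1, O at .O/X./XO/.X | (0,0)=-1→OO/X./XO/.X; (1,1)=+1→.O/XO/XO/.X*; (3,0)=-1→.O/X./XO/OX
ply 2: .O/XO/XO/.X is terminal -1 (X); from .O/X./XO/.X depth 11

value(.O/X./XO/.X, O) = +1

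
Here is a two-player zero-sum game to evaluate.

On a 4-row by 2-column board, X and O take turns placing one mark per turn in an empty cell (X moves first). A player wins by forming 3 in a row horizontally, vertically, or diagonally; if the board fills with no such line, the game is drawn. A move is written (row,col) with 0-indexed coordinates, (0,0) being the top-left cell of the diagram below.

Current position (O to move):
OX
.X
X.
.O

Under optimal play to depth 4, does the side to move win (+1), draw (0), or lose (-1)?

p1 O@[OX/.X/X./.O]: (1,0)[OX/OX/X./.O]-1 (2,1)[OX/.X/XO/.O]+0* (3,0)[OX/.X/X./OO]-1
p2 X@[OX/.X/XO/.O]: (1,0)[OX/XX/XO/.O]+0* (3,0)[OX/.X/XO/XO]+0
p3 O@[OX/XX/XO/.O]: (3,0)[OX/XX/XO/OO]+0*
p4 X@[OX/XX/XO/OO] terminal +0; root [OX/.X/X./.O] d4

value(OX/.X/X./.O, O) = 0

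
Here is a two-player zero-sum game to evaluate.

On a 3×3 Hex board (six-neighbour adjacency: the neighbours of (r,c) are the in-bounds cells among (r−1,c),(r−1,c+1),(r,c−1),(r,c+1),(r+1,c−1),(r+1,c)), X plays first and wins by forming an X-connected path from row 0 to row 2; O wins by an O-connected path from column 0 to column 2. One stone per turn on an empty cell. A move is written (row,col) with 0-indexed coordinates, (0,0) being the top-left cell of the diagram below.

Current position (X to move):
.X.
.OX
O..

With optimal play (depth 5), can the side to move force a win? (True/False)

ply 1, X at .X./.OX/O.. | (0,0)=-1→XX./.OX/O..; (0,2)=+1→.XX/.OX/O..*; (1,0)=-1→.X./XOX/O..; (2,1)=-1→.X./.OX/OX.; (2,2)=-1→.X./.OX/O.X
ply 2, O at .XX/.OX/O.. | (0,0)=-1→OXX/.OX/O..*; (1,0)=-1→.XX/OOX/O..; (2,1)=-1→.XX/.OX/OO.; (2,2)=-1→.XX/.OX/O.O
ply 3, X at OXX/.OX/O.. | (1,0)=+1→OXX/XOX/O..*; (2,1)=+1→OXX/.OX/OX.; (2,2)=+1→OXX/.OX/O.X
ply 4, O at OXX/XOX/O.. | (2,1)=-1→OXX/XOX/OO.*; (2,2)=-1→OXX/XOX/O.O
ply 5, X at OXX/XOX/OO. | (2,2)=+1→OXX/XOX/OOX*
ply 6: OXX/XOX/OOX is terminal -1 (O); from .X./.OX/O.. depth 5

X winning at [.X./.OX/O..]: True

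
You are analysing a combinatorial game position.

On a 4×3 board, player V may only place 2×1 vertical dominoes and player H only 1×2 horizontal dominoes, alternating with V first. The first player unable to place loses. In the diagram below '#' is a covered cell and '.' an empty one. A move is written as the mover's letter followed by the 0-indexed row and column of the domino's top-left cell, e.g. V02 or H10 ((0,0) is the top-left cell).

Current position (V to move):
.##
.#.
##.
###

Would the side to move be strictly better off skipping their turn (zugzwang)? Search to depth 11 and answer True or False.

[.##/.#./##./###] V move#1: V00:+1/###/##./##./###*, V12:+1/.##/.##/###/###
[###/##./##./###] end (terminal -1, H#2); searched .##/.#./##./### to 11
suppose V passes — search the same position with H to move:
pass> [.##/.#./##./###] end (terminal -1, H#1); searched .##/.#./##./### to 11
for V: play +1, pass +1

zugzwang(.##/.#./##./###, V) = False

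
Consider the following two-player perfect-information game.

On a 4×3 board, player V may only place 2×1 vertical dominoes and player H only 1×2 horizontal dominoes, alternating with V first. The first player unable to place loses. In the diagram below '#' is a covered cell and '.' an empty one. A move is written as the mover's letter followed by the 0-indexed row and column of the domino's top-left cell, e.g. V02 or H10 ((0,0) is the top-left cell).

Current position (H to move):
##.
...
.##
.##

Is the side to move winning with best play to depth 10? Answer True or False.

p1 H@[##./.../.##/.##]: H10[##./##./.##/.##]-1* H11[##./.##/.##/.##]-1
p2 V@[##./##./.##/.##]: V02[###/###/.##/.##]+1* V20[##./##./###/###]+1
p3 H@[###/###/.##/.##] terminal -1; root [##./.../.##/.##] d10

H winning at [##./.../.##/.##]: False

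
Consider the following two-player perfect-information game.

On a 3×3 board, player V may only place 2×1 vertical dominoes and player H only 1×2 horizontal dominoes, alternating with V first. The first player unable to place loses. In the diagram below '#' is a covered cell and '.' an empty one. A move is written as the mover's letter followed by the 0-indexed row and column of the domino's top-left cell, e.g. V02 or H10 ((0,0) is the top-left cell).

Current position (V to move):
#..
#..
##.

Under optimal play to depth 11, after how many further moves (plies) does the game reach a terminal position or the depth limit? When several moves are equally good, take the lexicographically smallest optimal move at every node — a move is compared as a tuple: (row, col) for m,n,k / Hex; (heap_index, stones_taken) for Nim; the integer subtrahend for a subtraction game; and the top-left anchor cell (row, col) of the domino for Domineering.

PV length from [#../#../##.]: 1 ply

p1 V@[#../#../##.]: V01[##./##./##.]+1* V02[#.#/#.#/##.]+1 V12[#../#.#/###]-1
p2 H@[##./##./##.] terminal -1; root [#../#../##.] d11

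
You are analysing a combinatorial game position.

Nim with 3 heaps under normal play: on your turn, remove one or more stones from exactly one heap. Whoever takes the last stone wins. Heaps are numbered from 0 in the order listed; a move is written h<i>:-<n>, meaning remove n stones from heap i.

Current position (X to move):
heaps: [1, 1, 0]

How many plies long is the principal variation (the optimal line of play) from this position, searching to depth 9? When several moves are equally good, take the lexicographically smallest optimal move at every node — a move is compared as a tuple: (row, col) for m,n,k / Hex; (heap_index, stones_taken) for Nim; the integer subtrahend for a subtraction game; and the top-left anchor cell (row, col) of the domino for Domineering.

PV length from [(1,1,0)]: 2 plies

ply 1, X at (1,1,0) | h0:-1=-1→(0,1,0)*; h1:-1=-1→(1,0,0)
ply 2, O at (0,1,0) | h1:-1=+1→(0,0,0)*
ply 3: (0,0,0) is terminal -1 (X); from (1,1,0) depth 9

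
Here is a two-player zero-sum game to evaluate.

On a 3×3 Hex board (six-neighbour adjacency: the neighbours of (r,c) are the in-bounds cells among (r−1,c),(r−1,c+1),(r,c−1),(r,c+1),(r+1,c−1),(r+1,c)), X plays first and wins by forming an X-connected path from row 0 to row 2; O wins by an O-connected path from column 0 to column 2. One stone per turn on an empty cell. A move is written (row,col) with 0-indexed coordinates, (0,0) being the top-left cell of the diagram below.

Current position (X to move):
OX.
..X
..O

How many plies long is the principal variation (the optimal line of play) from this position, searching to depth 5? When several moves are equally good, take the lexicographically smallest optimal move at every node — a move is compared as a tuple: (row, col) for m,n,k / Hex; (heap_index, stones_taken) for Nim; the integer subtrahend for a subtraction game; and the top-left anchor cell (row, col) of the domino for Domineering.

PV length from [OX./..X/..O]: 5 plies

p1 X@[OX./..X/..O]: (0,2)[OXX/..X/..O]+1* (1,0)[OX./X.X/..O]+1 (1,1)[OX./.XX/..O]+1 (2,0)[OX./..X/X.O]+1 (2,1)[OX./..X/.XO]+1
p2 O@[OXX/..X/..O]: (1,0)[OXX/O.X/..O]-1* (1,1)[OXX/.OX/..O]-1 (2,0)[OXX/..X/O.O]-1 (2,1)[OXX/..X/.OO]-1
p3 X@[OXX/O.X/..O]: (1,1)[OXX/OXX/..O]+1* (2,0)[OXX/O.X/X.O]+1 (2,1)[OXX/O.X/.XO]+1
p4 O@[OXX/OXX/..O]: (2,0)[OXX/OXX/O.O]-1* (2,1)[OXX/OXX/.OO]-1
p5 X@[OXX/OXX/O.O]: (2,1)[OXX/OXX/OXO]+1*
p6 O@[OXX/OXX/OXO] terminal -1; root [OX./..X/..O] d5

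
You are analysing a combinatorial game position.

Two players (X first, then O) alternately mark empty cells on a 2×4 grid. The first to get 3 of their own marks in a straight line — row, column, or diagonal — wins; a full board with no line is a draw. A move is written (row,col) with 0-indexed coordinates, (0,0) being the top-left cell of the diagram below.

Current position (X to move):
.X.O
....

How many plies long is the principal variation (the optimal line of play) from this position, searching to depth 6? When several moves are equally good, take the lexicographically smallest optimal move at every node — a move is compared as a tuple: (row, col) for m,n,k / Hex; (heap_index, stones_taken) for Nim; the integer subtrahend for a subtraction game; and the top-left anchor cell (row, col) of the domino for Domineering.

PV length from [.X.O/....]: 6 plies

[.X.O/....] X move#1: (0,0):+0/XX.O/....*, (0,2):+0/.XXO/...., (1,0):+0/.X.O/X..., (1,1):+0/.X.O/.X.., (1,2):+0/.X.O/..X., (1,3):+0/.X.O/...X
[XX.O/....] O move#2: (0,2):+0/XXOO/....*, (1,0):-1/XX.O/O..., (1,1):-1/XX.O/.O.., (1,2):-1/XX.O/..O., (1,3):-1/XX.O/...O
[XXOO/....] X move#3: (1,0):+0/XXOO/X...*, (1,1):+0/XXOO/.X.., (1,2):+0/XXOO/..X., (1,3):+0/XXOO/...X
[XXOO/X...] O move#4: (1,1):+0/XXOO/XO..*, (1,2):+0/XXOO/X.O., (1,3):+0/XXOO/X..O
[XXOO/XO..] X move#5: (1,2):+0/XXOO/XOX.*, (1,3):+0/XXOO/XO.X
[XXOO/XOX.] O move#6: (1,3):+0/XXOO/XOXO*
[XXOO/XOXO] end (terminal +0, X#7); searched .X.O/.... to 6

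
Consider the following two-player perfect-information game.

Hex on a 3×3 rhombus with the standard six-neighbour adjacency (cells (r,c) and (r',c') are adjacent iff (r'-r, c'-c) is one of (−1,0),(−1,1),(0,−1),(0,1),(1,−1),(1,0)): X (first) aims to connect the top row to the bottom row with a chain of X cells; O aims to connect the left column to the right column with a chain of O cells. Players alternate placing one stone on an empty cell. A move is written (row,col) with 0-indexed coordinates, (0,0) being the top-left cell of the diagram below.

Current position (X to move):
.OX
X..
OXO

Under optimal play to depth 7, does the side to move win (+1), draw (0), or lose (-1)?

[.OX/X../OXO] X move#1: (0,0):+1/XOX/X../OXO*, (1,1):+1/.OX/XX./OXO, (1,2):+1/.OX/X.X/OXO
[XOX/X../OXO] O move#2: (1,1):-1/XOX/XO./OXO*, (1,2):-1/XOX/X.O/OXO
[XOX/XO./OXO] X move#3: (1,2):+1/XOX/XOX/OXO*
[XOX/XOX/OXO] end (terminal -1, O#4); searched .OX/X../OXO to 7

value(.OX/X../OXO, X) = +1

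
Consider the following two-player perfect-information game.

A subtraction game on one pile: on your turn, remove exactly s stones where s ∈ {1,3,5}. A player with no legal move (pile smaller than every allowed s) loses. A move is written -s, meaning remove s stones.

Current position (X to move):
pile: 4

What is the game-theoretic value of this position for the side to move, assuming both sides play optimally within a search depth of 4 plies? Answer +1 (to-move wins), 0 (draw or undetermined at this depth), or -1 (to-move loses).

[4] X move#1: -1:-1/3*, -3:-1/1
[3] O move#2: -1:+1/2*, -3:+1/0
[2] X move#3: -1:-1/1*
[1] O move#4: -1:+1/0*
[0] end (terminal -1, X#5); searched 4 to 4

value(4, X) = -1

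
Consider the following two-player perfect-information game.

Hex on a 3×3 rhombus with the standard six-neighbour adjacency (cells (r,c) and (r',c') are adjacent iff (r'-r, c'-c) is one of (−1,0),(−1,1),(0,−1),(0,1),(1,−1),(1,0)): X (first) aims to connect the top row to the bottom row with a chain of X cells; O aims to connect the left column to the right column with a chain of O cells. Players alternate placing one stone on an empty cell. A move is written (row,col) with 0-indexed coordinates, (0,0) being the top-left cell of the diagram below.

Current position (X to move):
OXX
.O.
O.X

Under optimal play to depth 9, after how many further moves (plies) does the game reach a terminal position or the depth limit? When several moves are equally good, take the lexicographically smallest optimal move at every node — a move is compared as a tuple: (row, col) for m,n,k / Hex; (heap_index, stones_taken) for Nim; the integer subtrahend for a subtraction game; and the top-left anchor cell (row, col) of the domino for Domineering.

PV length from [OXX/.O./O.X]: 1 ply

[OXX/.O./O.X] X move#1: (1,0):-1/OXX/XO./O.X, (1,2):+1/OXX/.OX/O.X*, (2,1):-1/OXX/.O./OXX
[OXX/.OX/O.X] end (terminal -1, O#2); searched OXX/.O./O.X to 9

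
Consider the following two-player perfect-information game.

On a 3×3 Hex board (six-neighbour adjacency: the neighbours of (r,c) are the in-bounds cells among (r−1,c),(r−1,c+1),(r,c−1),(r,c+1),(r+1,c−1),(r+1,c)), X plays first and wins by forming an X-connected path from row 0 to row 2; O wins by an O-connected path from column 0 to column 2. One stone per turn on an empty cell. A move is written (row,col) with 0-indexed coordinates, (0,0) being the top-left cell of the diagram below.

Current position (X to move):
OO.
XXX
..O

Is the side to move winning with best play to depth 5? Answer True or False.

X winning at [OO./XXX/..O]: True

p1 X@[OO./XXX/..O]: (0,2)[OOX/XXX/..O]+1* (2,0)[OO./XXX/X.O]-1 (2,1)[OO./XXX/.XO]-1
p2 O@[OOX/XXX/..O]: (2,0)[OOX/XXX/O.O]-1* (2,1)[OOX/XXX/.OO]-1
p3 X@[OOX/XXX/O.O]: (2,1)[OOX/XXX/OXO]+1*
p4 O@[OOX/XXX/OXO] terminal -1; root [OO./XXX/..O] d5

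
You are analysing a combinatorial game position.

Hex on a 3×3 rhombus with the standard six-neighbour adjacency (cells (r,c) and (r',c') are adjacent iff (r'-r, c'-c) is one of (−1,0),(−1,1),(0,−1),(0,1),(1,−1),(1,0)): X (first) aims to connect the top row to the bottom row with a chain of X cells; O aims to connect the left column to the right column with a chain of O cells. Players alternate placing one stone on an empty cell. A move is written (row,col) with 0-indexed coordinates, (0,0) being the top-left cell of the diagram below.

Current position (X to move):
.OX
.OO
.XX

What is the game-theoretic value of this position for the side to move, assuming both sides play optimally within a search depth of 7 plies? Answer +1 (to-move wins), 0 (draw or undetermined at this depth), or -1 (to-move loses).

value(.OX/.OO/.XX, X) = -1

ply 1, X at .OX/.OO/.XX | (0,0)=-1→XOX/.OO/.XX*; (1,0)=-1→.OX/XOO/.XX; (2,0)=-1→.OX/.OO/XXX
ply 2, O at XOX/.OO/.XX | (1,0)=+1→XOX/OOO/.XX*; (2,0)=+1→XOX/.OO/OXX
ply 3: XOX/OOO/.XX is terminal -1 (X); from .OX/.OO/.XX depth 7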